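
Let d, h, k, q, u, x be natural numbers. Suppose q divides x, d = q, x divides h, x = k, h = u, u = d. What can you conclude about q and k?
q = k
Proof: u = d and d = q, therefore u = q. h = u and x divides h, hence x divides u. Since u = q, x divides q. q divides x, so q = x. Since x = k, q = k.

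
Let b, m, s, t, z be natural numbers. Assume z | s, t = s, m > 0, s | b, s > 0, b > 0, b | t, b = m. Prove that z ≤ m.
Since s | b and b > 0, s ≤ b. Since t = s and b | t, b | s. Because s > 0, b ≤ s. Because s ≤ b, s = b. Since b = m, s = m. Since z | s, z | m. Since m > 0, z ≤ m.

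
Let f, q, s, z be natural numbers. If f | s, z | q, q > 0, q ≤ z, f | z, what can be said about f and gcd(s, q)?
f | gcd(s, q)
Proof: From z | q and q > 0, z ≤ q. Since q ≤ z, z = q. f | z, so f | q. f | s, so f | gcd(s, q).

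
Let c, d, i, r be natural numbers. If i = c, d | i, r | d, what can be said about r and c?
r | c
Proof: i = c and d | i, thus d | c. r | d, so r | c.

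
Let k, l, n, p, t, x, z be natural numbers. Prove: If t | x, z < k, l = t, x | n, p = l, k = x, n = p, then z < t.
From n = p and p = l, n = l. Since x | n, x | l. Since l = t, x | t. Since t | x, x = t. k = x, so k = t. z < k, so z < t.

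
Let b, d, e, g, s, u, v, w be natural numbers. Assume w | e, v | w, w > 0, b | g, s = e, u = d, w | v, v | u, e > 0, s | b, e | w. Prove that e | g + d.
s | b and b | g, therefore s | g. From s = e, e | g. Since v | w and w | v, v = w. w | e and e > 0, so w ≤ e. From e | w and w > 0, e ≤ w. Since w ≤ e, w = e. Since v = w, v = e. u = d and v | u, thus v | d. v = e, so e | d. Since e | g, e | g + d.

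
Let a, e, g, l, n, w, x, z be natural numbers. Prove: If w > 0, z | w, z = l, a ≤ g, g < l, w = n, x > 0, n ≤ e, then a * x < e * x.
z = l and z | w, therefore l | w. w > 0, so l ≤ w. Since g < l, g < w. a ≤ g, so a < w. Since w = n, a < n. n ≤ e, so a < e. Since x > 0, a * x < e * x.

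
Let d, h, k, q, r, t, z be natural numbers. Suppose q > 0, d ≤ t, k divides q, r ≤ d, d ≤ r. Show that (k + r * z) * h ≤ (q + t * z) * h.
Because k divides q and q > 0, k ≤ q. d ≤ r and r ≤ d, so d = r. Since d ≤ t, r ≤ t. By multiplying by a non-negative, r * z ≤ t * z. Since k ≤ q, k + r * z ≤ q + t * z. By multiplying by a non-negative, (k + r * z) * h ≤ (q + t * z) * h.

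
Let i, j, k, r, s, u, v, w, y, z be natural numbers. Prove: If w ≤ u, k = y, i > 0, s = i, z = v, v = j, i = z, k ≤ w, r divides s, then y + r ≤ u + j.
k = y and k ≤ w, thus y ≤ w. w ≤ u, so y ≤ u. Since z = v and v = j, z = j. s = i and r divides s, hence r divides i. Since i > 0, r ≤ i. i = z, so r ≤ z. Since z = j, r ≤ j. Since y ≤ u, y + r ≤ u + j.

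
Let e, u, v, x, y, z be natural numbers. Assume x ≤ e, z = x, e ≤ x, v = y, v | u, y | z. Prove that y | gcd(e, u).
x ≤ e and e ≤ x, so x = e. Since z = x, z = e. Since y | z, y | e. v = y and v | u, so y | u. Since y | e, y | gcd(e, u).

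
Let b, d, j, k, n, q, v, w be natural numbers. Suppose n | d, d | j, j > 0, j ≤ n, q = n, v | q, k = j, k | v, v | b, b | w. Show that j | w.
Since n | d and d | j, n | j. Since j > 0, n ≤ j. Since j ≤ n, n = j. Since q = n and v | q, v | n. n = j, so v | j. Because k = j and k | v, j | v. Since v | j, v = j. v | b and b | w, therefore v | w. v = j, so j | w.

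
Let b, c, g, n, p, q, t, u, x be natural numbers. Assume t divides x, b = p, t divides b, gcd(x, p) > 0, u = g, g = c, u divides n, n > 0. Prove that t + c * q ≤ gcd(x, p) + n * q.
b = p and t divides b, hence t divides p. Because t divides x, t divides gcd(x, p). Since gcd(x, p) > 0, t ≤ gcd(x, p). Because u = g and g = c, u = c. Because u divides n and n > 0, u ≤ n. u = c, so c ≤ n. By multiplying by a non-negative, c * q ≤ n * q. t ≤ gcd(x, p), so t + c * q ≤ gcd(x, p) + n * q.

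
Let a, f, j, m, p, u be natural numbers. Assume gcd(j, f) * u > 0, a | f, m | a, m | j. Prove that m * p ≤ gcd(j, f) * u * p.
m | a and a | f, thus m | f. Since m | j, m | gcd(j, f). Then m | gcd(j, f) * u. Since gcd(j, f) * u > 0, m ≤ gcd(j, f) * u. Then m * p ≤ gcd(j, f) * u * p.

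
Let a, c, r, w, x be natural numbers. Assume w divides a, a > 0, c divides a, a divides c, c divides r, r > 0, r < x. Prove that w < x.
From w divides a and a > 0, w ≤ a. c divides a and a divides c, therefore c = a. Since c divides r, a divides r. r > 0, so a ≤ r. Since r < x, a < x. w ≤ a, so w < x.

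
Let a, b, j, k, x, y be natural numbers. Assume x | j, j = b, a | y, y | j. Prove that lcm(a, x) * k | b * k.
Because a | y and y | j, a | j. x | j, so lcm(a, x) | j. Since j = b, lcm(a, x) | b. Then lcm(a, x) * k | b * k.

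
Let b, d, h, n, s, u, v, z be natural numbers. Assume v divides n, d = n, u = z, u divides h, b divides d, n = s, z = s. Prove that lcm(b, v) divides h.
d = n and b divides d, thus b divides n. From v divides n, lcm(b, v) divides n. n = s, so lcm(b, v) divides s. From u = z and z = s, u = s. Since u divides h, s divides h. lcm(b, v) divides s, so lcm(b, v) divides h.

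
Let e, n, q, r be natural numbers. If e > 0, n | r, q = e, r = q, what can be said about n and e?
n ≤ e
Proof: r = q and q = e, hence r = e. Since n | r, n | e. e > 0, so n ≤ e.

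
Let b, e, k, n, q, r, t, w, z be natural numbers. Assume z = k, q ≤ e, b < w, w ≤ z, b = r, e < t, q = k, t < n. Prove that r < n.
b < w and w ≤ z, hence b < z. Since z = k, b < k. Since b = r, r < k. q = k and q ≤ e, hence k ≤ e. From e < t and t < n, e < n. From k ≤ e, k < n. r < k, so r < n.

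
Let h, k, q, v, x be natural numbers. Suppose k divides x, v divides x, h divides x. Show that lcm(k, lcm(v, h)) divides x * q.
v divides x and h divides x, thus lcm(v, h) divides x. Since k divides x, lcm(k, lcm(v, h)) divides x. Then lcm(k, lcm(v, h)) divides x * q.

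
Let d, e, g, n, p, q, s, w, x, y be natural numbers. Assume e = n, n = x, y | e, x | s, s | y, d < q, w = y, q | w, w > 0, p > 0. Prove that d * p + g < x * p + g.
From e = n and n = x, e = x. From y | e, y | x. Because x | s and s | y, x | y. Since y | x, y = x. q | w and w > 0, so q ≤ w. Since w = y, q ≤ y. d < q, so d < y. Since y = x, d < x. p > 0, so d * p < x * p. Then d * p + g < x * p + g.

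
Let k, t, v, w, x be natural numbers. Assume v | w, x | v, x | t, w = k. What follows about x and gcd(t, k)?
x | gcd(t, k)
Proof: x | v and v | w, hence x | w. Since w = k, x | k. From x | t, x | gcd(t, k).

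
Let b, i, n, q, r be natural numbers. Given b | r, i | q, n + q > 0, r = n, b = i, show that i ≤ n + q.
From b = i and b | r, i | r. Since r = n, i | n. Since i | q, i | n + q. Since n + q > 0, i ≤ n + q.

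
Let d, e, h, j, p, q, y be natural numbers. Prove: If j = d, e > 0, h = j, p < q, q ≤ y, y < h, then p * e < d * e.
Since p < q and q ≤ y, p < y. h = j and j = d, therefore h = d. Since y < h, y < d. Since p < y, p < d. From e > 0, p * e < d * e.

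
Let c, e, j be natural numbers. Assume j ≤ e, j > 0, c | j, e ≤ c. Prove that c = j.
j ≤ e and e ≤ c, so j ≤ c. Because c | j and j > 0, c ≤ j. j ≤ c, so j = c. Then c = j.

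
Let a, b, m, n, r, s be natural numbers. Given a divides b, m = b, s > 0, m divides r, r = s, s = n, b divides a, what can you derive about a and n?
a ≤ n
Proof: b divides a and a divides b, thus b = a. m = b, so m = a. r = s and m divides r, thus m divides s. Because s > 0, m ≤ s. m = a, so a ≤ s. s = n, so a ≤ n.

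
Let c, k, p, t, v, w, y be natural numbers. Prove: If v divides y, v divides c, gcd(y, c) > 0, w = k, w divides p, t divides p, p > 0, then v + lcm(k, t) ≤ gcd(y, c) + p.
Since v divides y and v divides c, v divides gcd(y, c). Since gcd(y, c) > 0, v ≤ gcd(y, c). w = k and w divides p, so k divides p. t divides p, so lcm(k, t) divides p. p > 0, so lcm(k, t) ≤ p. Since v ≤ gcd(y, c), v + lcm(k, t) ≤ gcd(y, c) + p.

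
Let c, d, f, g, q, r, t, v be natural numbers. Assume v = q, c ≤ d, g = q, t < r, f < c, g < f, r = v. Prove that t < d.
From r = v and v = q, r = q. From t < r, t < q. f < c and c ≤ d, hence f < d. g < f, so g < d. Because g = q, q < d. Since t < q, t < d.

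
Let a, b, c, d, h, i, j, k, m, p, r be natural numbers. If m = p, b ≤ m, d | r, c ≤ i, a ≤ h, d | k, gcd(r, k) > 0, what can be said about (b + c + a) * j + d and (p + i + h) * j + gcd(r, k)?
(b + c + a) * j + d ≤ (p + i + h) * j + gcd(r, k)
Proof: From m = p and b ≤ m, b ≤ p. Since c ≤ i, b + c ≤ p + i. Since a ≤ h, b + c + a ≤ p + i + h. Then (b + c + a) * j ≤ (p + i + h) * j. From d | r and d | k, d | gcd(r, k). gcd(r, k) > 0, so d ≤ gcd(r, k). (b + c + a) * j ≤ (p + i + h) * j, so (b + c + a) * j + d ≤ (p + i + h) * j + gcd(r, k).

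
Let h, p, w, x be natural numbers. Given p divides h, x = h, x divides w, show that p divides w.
x = h and x divides w, hence h divides w. Since p divides h, p divides w.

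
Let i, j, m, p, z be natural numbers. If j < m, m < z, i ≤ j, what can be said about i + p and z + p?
i + p < z + p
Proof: i ≤ j and j < m, therefore i < m. m < z, so i < z. Then i + p < z + p.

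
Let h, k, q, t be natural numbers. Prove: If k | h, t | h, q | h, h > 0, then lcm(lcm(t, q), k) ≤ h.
t | h and q | h, thus lcm(t, q) | h. Since k | h, lcm(lcm(t, q), k) | h. h > 0, so lcm(lcm(t, q), k) ≤ h.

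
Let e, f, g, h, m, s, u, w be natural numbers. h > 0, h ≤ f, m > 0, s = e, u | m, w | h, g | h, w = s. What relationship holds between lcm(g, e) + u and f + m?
lcm(g, e) + u ≤ f + m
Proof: From w = s and s = e, w = e. Since w | h, e | h. Since g | h, lcm(g, e) | h. h > 0, so lcm(g, e) ≤ h. Since h ≤ f, lcm(g, e) ≤ f. u | m and m > 0, so u ≤ m. Since lcm(g, e) ≤ f, lcm(g, e) + u ≤ f + m.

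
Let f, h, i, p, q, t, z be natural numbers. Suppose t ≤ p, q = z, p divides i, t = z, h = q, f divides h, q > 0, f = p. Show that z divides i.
Because h = q and f divides h, f divides q. Since f = p, p divides q. From q > 0, p ≤ q. q = z, so p ≤ z. t = z and t ≤ p, thus z ≤ p. Since p ≤ z, p = z. From p divides i, z divides i.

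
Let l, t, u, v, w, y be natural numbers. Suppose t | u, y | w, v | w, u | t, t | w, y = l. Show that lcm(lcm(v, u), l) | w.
t | u and u | t, therefore t = u. t | w, so u | w. Because v | w, lcm(v, u) | w. y = l and y | w, therefore l | w. From lcm(v, u) | w, lcm(lcm(v, u), l) | w.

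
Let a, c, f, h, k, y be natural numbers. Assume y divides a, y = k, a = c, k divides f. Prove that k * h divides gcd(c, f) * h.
y = k and y divides a, so k divides a. a = c, so k divides c. Since k divides f, k divides gcd(c, f). Then k * h divides gcd(c, f) * h.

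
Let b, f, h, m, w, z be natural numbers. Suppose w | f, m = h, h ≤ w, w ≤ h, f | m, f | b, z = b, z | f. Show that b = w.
Since h ≤ w and w ≤ h, h = w. Since m = h, m = w. Since f | m, f | w. Since w | f, w = f. z = b and z | f, therefore b | f. f | b, so f = b. w = f, so w = b. Then b = w.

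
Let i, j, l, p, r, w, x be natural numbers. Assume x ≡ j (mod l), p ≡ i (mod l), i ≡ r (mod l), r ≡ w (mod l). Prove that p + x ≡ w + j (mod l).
From p ≡ i (mod l) and i ≡ r (mod l), p ≡ r (mod l). Because r ≡ w (mod l), p ≡ w (mod l). Since x ≡ j (mod l), by adding congruences, p + x ≡ w + j (mod l).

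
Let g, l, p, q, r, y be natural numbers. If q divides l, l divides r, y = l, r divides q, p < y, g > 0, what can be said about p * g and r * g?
p * g < r * g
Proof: r divides q and q divides l, therefore r divides l. Since l divides r, l = r. Since y = l, y = r. p < y, so p < r. Since g > 0, by multiplying by a positive, p * g < r * g.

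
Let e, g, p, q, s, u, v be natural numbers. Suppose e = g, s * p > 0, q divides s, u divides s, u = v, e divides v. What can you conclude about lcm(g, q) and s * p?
lcm(g, q) ≤ s * p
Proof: From u = v and u divides s, v divides s. e divides v, so e divides s. Since e = g, g divides s. q divides s, so lcm(g, q) divides s. Then lcm(g, q) divides s * p. From s * p > 0, lcm(g, q) ≤ s * p.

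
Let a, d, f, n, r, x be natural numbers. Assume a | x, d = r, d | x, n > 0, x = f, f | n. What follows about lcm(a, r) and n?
lcm(a, r) ≤ n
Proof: d = r and d | x, so r | x. a | x, so lcm(a, r) | x. From x = f, lcm(a, r) | f. Since f | n, lcm(a, r) | n. n > 0, so lcm(a, r) ≤ n.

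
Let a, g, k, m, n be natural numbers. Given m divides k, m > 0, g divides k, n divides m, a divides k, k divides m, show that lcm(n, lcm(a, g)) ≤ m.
k divides m and m divides k, so k = m. a divides k and g divides k, so lcm(a, g) divides k. k = m, so lcm(a, g) divides m. Since n divides m, lcm(n, lcm(a, g)) divides m. Since m > 0, lcm(n, lcm(a, g)) ≤ m.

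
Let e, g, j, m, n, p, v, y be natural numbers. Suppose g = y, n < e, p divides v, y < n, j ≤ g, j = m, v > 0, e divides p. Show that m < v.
g = y and j ≤ g, so j ≤ y. j = m, so m ≤ y. Since y < n and n < e, y < e. e divides p and p divides v, therefore e divides v. v > 0, so e ≤ v. Since y < e, y < v. m ≤ y, so m < v.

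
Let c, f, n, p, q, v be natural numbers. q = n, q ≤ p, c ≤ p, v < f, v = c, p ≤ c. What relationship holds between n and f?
n < f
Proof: Since q = n and q ≤ p, n ≤ p. Because c ≤ p and p ≤ c, c = p. v = c, so v = p. From v < f, p < f. n ≤ p, so n < f.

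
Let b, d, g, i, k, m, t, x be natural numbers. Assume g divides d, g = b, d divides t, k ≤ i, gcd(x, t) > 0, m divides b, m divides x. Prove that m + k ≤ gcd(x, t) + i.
Because g = b and g divides d, b divides d. d divides t, so b divides t. m divides b, so m divides t. From m divides x, m divides gcd(x, t). Since gcd(x, t) > 0, m ≤ gcd(x, t). k ≤ i, so m + k ≤ gcd(x, t) + i.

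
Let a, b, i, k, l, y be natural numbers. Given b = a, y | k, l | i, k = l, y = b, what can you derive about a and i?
a | i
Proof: y = b and b = a, hence y = a. k = l and y | k, hence y | l. y = a, so a | l. Since l | i, a | i.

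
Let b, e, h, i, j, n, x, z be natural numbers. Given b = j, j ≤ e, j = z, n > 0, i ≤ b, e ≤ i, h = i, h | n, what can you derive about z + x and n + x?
z + x ≤ n + x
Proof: b = j and i ≤ b, so i ≤ j. Since j ≤ e and e ≤ i, j ≤ i. Because i ≤ j, i = j. Since j = z, i = z. h = i and h | n, therefore i | n. n > 0, so i ≤ n. Since i = z, z ≤ n. Then z + x ≤ n + x.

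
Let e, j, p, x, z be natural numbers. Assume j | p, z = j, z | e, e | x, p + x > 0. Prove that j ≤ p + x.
From z = j and z | e, j | e. Since e | x, j | x. j | p, so j | p + x. Because p + x > 0, j ≤ p + x.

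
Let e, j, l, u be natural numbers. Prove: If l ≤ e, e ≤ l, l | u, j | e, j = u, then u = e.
l ≤ e and e ≤ l, so l = e. l | u, so e | u. j = u and j | e, thus u | e. e | u, so e = u. Then u = e.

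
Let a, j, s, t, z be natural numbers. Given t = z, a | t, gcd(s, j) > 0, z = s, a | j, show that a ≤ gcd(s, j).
t = z and z = s, therefore t = s. a | t, so a | s. a | j, so a | gcd(s, j). gcd(s, j) > 0, so a ≤ gcd(s, j).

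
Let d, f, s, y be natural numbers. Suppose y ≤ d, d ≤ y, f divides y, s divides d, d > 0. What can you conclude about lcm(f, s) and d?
lcm(f, s) ≤ d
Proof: y ≤ d and d ≤ y, therefore y = d. Since f divides y, f divides d. Since s divides d, lcm(f, s) divides d. Since d > 0, lcm(f, s) ≤ d.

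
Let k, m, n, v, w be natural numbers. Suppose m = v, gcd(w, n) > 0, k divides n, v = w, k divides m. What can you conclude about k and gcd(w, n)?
k ≤ gcd(w, n)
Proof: Since m = v and v = w, m = w. Since k divides m, k divides w. Since k divides n, k divides gcd(w, n). Since gcd(w, n) > 0, k ≤ gcd(w, n).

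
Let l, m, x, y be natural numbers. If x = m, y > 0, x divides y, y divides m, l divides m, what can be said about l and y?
l ≤ y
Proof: From x = m and x divides y, m divides y. Since y divides m, m = y. From l divides m, l divides y. y > 0, so l ≤ y.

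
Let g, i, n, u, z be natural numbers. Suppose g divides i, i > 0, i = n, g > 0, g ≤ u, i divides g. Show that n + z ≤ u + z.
Because g divides i and i > 0, g ≤ i. i divides g and g > 0, so i ≤ g. g ≤ i, so g = i. i = n, so g = n. Since g ≤ u, n ≤ u. Then n + z ≤ u + z.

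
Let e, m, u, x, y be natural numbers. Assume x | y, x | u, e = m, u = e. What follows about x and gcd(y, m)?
x | gcd(y, m)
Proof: Because u = e and e = m, u = m. Since x | u, x | m. From x | y, x | gcd(y, m).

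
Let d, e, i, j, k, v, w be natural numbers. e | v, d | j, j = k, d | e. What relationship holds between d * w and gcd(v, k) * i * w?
d * w | gcd(v, k) * i * w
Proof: d | e and e | v, thus d | v. j = k and d | j, thus d | k. d | v, so d | gcd(v, k). Then d | gcd(v, k) * i. Then d * w | gcd(v, k) * i * w.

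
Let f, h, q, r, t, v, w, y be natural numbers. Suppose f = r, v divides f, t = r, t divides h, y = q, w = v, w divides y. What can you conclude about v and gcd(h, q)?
v divides gcd(h, q)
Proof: From f = r and v divides f, v divides r. t = r and t divides h, thus r divides h. Because v divides r, v divides h. w = v and w divides y, hence v divides y. y = q, so v divides q. Since v divides h, v divides gcd(h, q).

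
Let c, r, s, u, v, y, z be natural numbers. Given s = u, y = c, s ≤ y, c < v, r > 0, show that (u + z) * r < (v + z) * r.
From y = c and s ≤ y, s ≤ c. Since c < v, s < v. s = u, so u < v. Then u + z < v + z. Because r > 0, (u + z) * r < (v + z) * r.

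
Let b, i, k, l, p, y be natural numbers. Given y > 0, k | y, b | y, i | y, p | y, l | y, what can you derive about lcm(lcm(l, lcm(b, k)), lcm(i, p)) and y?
lcm(lcm(l, lcm(b, k)), lcm(i, p)) ≤ y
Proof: b | y and k | y, hence lcm(b, k) | y. Since l | y, lcm(l, lcm(b, k)) | y. i | y and p | y, thus lcm(i, p) | y. Since lcm(l, lcm(b, k)) | y, lcm(lcm(l, lcm(b, k)), lcm(i, p)) | y. Since y > 0, lcm(lcm(l, lcm(b, k)), lcm(i, p)) ≤ y.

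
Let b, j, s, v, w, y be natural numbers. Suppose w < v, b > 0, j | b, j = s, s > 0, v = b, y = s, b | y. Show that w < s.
From y = s and b | y, b | s. s > 0, so b ≤ s. Because j = s and j | b, s | b. b > 0, so s ≤ b. Since b ≤ s, b = s. Because v = b, v = s. w < v, so w < s.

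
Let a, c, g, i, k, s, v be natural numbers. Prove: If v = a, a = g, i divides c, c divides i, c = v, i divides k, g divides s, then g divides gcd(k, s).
v = a and a = g, therefore v = g. Because i divides c and c divides i, i = c. Since c = v, i = v. Since i divides k, v divides k. Because v = g, g divides k. g divides s, so g divides gcd(k, s).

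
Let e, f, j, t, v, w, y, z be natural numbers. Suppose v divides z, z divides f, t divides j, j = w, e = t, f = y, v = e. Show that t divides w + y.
j = w and t divides j, so t divides w. From v = e and e = t, v = t. f = y and z divides f, hence z divides y. Since v divides z, v divides y. Since v = t, t divides y. t divides w, so t divides w + y.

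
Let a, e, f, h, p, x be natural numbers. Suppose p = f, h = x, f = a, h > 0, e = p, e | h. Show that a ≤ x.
e = p and p = f, thus e = f. Since f = a, e = a. From e | h and h > 0, e ≤ h. e = a, so a ≤ h. h = x, so a ≤ x.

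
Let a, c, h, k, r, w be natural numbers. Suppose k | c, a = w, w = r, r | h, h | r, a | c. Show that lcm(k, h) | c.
Because a = w and w = r, a = r. From r | h and h | r, r = h. a = r, so a = h. Since a | c, h | c. Since k | c, lcm(k, h) | c.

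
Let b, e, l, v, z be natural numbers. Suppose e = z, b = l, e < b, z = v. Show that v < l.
Since e = z and e < b, z < b. From z = v, v < b. Since b = l, v < l.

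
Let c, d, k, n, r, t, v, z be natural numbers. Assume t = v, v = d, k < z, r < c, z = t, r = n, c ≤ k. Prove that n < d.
z = t and t = v, so z = v. From v = d, z = d. Since r = n and r < c, n < c. Since c ≤ k and k < z, c < z. n < c, so n < z. Since z = d, n < d.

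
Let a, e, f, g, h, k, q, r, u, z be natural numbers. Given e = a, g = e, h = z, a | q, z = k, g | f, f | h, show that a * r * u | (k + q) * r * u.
g = e and e = a, hence g = a. h = z and z = k, hence h = k. From g | f and f | h, g | h. Because h = k, g | k. Since g = a, a | k. Since a | q, a | k + q. Then a * r | (k + q) * r. Then a * r * u | (k + q) * r * u.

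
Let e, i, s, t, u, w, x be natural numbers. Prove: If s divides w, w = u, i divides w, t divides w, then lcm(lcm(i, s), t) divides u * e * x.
i divides w and s divides w, thus lcm(i, s) divides w. t divides w, so lcm(lcm(i, s), t) divides w. Since w = u, lcm(lcm(i, s), t) divides u. Then lcm(lcm(i, s), t) divides u * e. Then lcm(lcm(i, s), t) divides u * e * x.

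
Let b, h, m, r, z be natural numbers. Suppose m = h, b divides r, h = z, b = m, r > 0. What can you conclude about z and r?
z ≤ r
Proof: m = h and h = z, hence m = z. b = m and b divides r, thus m divides r. r > 0, so m ≤ r. m = z, so z ≤ r.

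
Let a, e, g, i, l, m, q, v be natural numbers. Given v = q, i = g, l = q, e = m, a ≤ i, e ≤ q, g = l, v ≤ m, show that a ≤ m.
From v = q and v ≤ m, q ≤ m. e = m and e ≤ q, thus m ≤ q. Since q ≤ m, q = m. From i = g and g = l, i = l. l = q, so i = q. a ≤ i, so a ≤ q. q = m, so a ≤ m.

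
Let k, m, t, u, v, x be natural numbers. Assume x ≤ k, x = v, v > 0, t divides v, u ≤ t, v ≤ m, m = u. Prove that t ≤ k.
m = u and v ≤ m, thus v ≤ u. From u ≤ t, v ≤ t. t divides v and v > 0, so t ≤ v. v ≤ t, so v = t. x = v and x ≤ k, so v ≤ k. Since v = t, t ≤ k.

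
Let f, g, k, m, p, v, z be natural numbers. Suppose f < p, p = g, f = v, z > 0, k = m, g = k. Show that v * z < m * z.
Since p = g and g = k, p = k. Since k = m, p = m. From f = v and f < p, v < p. From p = m, v < m. Combined with z > 0, by multiplying by a positive, v * z < m * z.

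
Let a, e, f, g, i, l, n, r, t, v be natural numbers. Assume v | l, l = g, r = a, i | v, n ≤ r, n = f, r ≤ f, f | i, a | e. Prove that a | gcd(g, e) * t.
Since n = f and n ≤ r, f ≤ r. r ≤ f, so f = r. From r = a, f = a. Since f | i and i | v, f | v. From v | l, f | l. l = g, so f | g. Since f = a, a | g. a | e, so a | gcd(g, e). Then a | gcd(g, e) * t.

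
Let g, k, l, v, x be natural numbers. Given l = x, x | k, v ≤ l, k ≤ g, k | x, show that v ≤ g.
l = x and v ≤ l, therefore v ≤ x. k | x and x | k, so k = x. Since k ≤ g, x ≤ g. v ≤ x, so v ≤ g.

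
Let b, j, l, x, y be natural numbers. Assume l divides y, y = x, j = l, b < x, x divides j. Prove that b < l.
Because j = l and x divides j, x divides l. Since y = x and l divides y, l divides x. Since x divides l, x = l. Since b < x, b < l.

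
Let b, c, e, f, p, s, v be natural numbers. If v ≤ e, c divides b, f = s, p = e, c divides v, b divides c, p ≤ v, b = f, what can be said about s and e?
s divides e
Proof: b = f and f = s, hence b = s. p = e and p ≤ v, so e ≤ v. v ≤ e, so v = e. c divides b and b divides c, so c = b. c divides v, so b divides v. v = e, so b divides e. b = s, so s divides e.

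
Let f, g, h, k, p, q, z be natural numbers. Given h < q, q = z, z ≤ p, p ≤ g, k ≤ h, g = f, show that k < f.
q = z and h < q, therefore h < z. k ≤ h, so k < z. z ≤ p, so k < p. g = f and p ≤ g, so p ≤ f. k < p, so k < f.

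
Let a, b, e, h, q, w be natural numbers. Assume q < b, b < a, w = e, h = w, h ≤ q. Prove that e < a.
h = w and w = e, so h = e. Since q < b and b < a, q < a. Since h ≤ q, h < a. h = e, so e < a.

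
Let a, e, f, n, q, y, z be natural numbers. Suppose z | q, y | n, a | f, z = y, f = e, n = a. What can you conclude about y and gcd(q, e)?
y | gcd(q, e)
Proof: z = y and z | q, therefore y | q. n = a and y | n, thus y | a. From f = e and a | f, a | e. Since y | a, y | e. y | q, so y | gcd(q, e).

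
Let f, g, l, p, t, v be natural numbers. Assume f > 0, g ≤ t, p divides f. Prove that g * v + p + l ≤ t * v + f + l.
g ≤ t. By multiplying by a non-negative, g * v ≤ t * v. From p divides f and f > 0, p ≤ f. Then p + l ≤ f + l. Since g * v ≤ t * v, g * v + p + l ≤ t * v + f + l.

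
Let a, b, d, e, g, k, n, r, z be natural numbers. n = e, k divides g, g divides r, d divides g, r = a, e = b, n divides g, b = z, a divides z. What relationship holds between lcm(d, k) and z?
lcm(d, k) divides z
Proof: r = a and g divides r, thus g divides a. Since a divides z, g divides z. Since e = b and b = z, e = z. n = e and n divides g, therefore e divides g. e = z, so z divides g. Since g divides z, g = z. d divides g and k divides g, hence lcm(d, k) divides g. Since g = z, lcm(d, k) divides z.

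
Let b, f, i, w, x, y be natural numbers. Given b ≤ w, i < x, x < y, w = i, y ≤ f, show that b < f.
From w = i and b ≤ w, b ≤ i. i < x, so b < x. x < y and y ≤ f, thus x < f. b < x, so b < f.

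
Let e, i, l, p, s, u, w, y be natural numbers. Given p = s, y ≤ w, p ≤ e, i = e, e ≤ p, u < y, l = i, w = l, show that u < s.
Because e ≤ p and p ≤ e, e = p. Since i = e, i = p. p = s, so i = s. w = l and l = i, thus w = i. From u < y and y ≤ w, u < w. Since w = i, u < i. i = s, so u < s.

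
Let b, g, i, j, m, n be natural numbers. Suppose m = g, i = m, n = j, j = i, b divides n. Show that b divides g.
n = j and j = i, so n = i. Since i = m, n = m. b divides n, so b divides m. Since m = g, b divides g.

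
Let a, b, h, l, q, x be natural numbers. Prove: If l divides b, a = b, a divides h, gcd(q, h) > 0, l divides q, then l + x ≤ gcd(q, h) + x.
Since a = b and a divides h, b divides h. l divides b, so l divides h. Since l divides q, l divides gcd(q, h). From gcd(q, h) > 0, l ≤ gcd(q, h). Then l + x ≤ gcd(q, h) + x.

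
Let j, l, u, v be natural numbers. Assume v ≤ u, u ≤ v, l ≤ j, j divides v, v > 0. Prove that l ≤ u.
v ≤ u and u ≤ v, hence v = u. Because j divides v and v > 0, j ≤ v. Since l ≤ j, l ≤ v. v = u, so l ≤ u.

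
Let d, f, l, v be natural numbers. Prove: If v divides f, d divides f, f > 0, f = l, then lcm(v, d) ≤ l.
v divides f and d divides f, so lcm(v, d) divides f. Since f > 0, lcm(v, d) ≤ f. Since f = l, lcm(v, d) ≤ l.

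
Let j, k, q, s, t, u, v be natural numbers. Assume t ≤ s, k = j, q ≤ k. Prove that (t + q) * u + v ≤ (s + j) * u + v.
k = j and q ≤ k, thus q ≤ j. t ≤ s, so t + q ≤ s + j. By multiplying by a non-negative, (t + q) * u ≤ (s + j) * u. Then (t + q) * u + v ≤ (s + j) * u + v.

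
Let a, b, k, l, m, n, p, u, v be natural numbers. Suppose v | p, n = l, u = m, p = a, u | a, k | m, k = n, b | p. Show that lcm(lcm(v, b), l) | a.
From v | p and b | p, lcm(v, b) | p. Since p = a, lcm(v, b) | a. Since u = m and u | a, m | a. Since k | m, k | a. Since k = n, n | a. Since n = l, l | a. Because lcm(v, b) | a, lcm(lcm(v, b), l) | a.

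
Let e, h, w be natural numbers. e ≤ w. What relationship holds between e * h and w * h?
e * h ≤ w * h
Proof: e ≤ w. By multiplying by a non-negative, e * h ≤ w * h.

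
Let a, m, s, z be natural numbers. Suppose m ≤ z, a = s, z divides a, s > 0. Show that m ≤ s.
a = s and z divides a, so z divides s. Since s > 0, z ≤ s. Since m ≤ z, m ≤ s.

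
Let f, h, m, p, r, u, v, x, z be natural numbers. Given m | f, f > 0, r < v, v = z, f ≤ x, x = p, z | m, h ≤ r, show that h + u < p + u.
v = z and r < v, thus r < z. z | m and m | f, therefore z | f. f > 0, so z ≤ f. Because x = p and f ≤ x, f ≤ p. Since z ≤ f, z ≤ p. r < z, so r < p. h ≤ r, so h < p. Then h + u < p + u.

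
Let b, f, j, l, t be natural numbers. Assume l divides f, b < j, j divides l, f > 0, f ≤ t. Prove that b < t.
Since j divides l and l divides f, j divides f. f > 0, so j ≤ f. f ≤ t, so j ≤ t. b < j, so b < t.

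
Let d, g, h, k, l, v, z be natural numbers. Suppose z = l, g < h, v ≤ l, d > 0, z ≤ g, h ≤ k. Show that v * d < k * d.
z = l and z ≤ g, hence l ≤ g. g < h and h ≤ k, hence g < k. Since l ≤ g, l < k. From v ≤ l, v < k. Since d > 0, by multiplying by a positive, v * d < k * d.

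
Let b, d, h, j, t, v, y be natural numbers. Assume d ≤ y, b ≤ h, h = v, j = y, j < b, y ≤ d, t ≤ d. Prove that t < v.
Because d ≤ y and y ≤ d, d = y. Since t ≤ d, t ≤ y. j < b and b ≤ h, so j < h. From j = y, y < h. h = v, so y < v. Since t ≤ y, t < v.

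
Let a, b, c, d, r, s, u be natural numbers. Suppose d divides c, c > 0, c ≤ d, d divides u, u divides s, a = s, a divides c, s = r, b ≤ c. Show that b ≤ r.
d divides c and c > 0, so d ≤ c. Since c ≤ d, d = c. From d divides u and u divides s, d divides s. d = c, so c divides s. a = s and a divides c, hence s divides c. Since c divides s, c = s. Since s = r, c = r. b ≤ c, so b ≤ r.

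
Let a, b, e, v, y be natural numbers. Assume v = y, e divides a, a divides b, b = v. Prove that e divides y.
Since b = v and v = y, b = y. Since a divides b, a divides y. e divides a, so e divides y.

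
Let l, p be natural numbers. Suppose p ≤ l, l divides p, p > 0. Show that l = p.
l divides p and p > 0, hence l ≤ p. Since p ≤ l, l = p.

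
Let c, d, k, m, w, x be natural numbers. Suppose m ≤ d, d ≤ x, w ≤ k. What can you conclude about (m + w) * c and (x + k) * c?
(m + w) * c ≤ (x + k) * c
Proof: From m ≤ d and d ≤ x, m ≤ x. w ≤ k, so m + w ≤ x + k. Then (m + w) * c ≤ (x + k) * c.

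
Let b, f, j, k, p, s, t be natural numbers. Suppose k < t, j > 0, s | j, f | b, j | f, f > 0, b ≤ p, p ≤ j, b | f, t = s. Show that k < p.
t = s and k < t, so k < s. j | f and f > 0, thus j ≤ f. b | f and f | b, thus b = f. b ≤ p, so f ≤ p. From j ≤ f, j ≤ p. p ≤ j, so j = p. s | j and j > 0, so s ≤ j. Since j = p, s ≤ p. k < s, so k < p.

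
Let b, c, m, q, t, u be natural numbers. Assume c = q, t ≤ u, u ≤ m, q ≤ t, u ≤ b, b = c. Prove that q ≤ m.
Because b = c and c = q, b = q. Since u ≤ b, u ≤ q. q ≤ t and t ≤ u, thus q ≤ u. Since u ≤ q, u = q. Since u ≤ m, q ≤ m.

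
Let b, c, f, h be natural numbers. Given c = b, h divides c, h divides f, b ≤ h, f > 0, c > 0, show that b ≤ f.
Because h divides c and c > 0, h ≤ c. c = b, so h ≤ b. Because b ≤ h, h = b. h divides f and f > 0, thus h ≤ f. h = b, so b ≤ f.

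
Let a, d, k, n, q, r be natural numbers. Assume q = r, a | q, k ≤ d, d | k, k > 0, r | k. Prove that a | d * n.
Since q = r and a | q, a | r. d | k and k > 0, thus d ≤ k. k ≤ d, so k = d. Since r | k, r | d. Since a | r, a | d. Then a | d * n.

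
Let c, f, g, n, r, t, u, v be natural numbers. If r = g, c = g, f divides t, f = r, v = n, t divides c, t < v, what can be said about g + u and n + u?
g + u < n + u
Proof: Because c = g and t divides c, t divides g. Since f = r and r = g, f = g. f divides t, so g divides t. t divides g, so t = g. v = n and t < v, therefore t < n. Since t = g, g < n. Then g + u < n + u.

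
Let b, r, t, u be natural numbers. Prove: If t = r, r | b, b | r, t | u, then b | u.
Because r | b and b | r, r = b. t = r, so t = b. Since t | u, b | u.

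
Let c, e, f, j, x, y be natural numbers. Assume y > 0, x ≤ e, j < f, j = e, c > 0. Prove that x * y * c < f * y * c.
From j = e and j < f, e < f. x ≤ e, so x < f. y > 0, so x * y < f * y. Since c > 0, x * y * c < f * y * c.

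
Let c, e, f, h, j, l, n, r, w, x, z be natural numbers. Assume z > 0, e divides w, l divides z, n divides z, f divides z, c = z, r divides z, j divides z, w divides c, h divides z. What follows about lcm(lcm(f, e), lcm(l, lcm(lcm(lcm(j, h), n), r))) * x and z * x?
lcm(lcm(f, e), lcm(l, lcm(lcm(lcm(j, h), n), r))) * x ≤ z * x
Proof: Because c = z and w divides c, w divides z. Since e divides w, e divides z. Because f divides z, lcm(f, e) divides z. j divides z and h divides z, thus lcm(j, h) divides z. Since n divides z, lcm(lcm(j, h), n) divides z. Because r divides z, lcm(lcm(lcm(j, h), n), r) divides z. Since l divides z, lcm(l, lcm(lcm(lcm(j, h), n), r)) divides z. lcm(f, e) divides z, so lcm(lcm(f, e), lcm(l, lcm(lcm(lcm(j, h), n), r))) divides z. Since z > 0, lcm(lcm(f, e), lcm(l, lcm(lcm(lcm(j, h), n), r))) ≤ z. By multiplying by a non-negative, lcm(lcm(f, e), lcm(l, lcm(lcm(lcm(j, h), n), r))) * x ≤ z * x.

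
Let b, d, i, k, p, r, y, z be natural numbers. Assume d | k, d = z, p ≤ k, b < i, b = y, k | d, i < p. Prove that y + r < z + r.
Because k | d and d | k, k = d. Because d = z, k = z. b = y and b < i, therefore y < i. i < p and p ≤ k, therefore i < k. y < i, so y < k. k = z, so y < z. Then y + r < z + r.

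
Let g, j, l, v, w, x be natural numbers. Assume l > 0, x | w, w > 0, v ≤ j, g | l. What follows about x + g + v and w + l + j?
x + g + v ≤ w + l + j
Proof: x | w and w > 0, thus x ≤ w. Since g | l and l > 0, g ≤ l. v ≤ j, so g + v ≤ l + j. Since x ≤ w, x + g + v ≤ w + l + j.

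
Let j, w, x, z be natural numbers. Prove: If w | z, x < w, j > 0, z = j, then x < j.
z = j and w | z, thus w | j. j > 0, so w ≤ j. Since x < w, x < j.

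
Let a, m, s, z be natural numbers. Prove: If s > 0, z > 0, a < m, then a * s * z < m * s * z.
Since a < m and s > 0, a * s < m * s. z > 0, so a * s * z < m * s * z.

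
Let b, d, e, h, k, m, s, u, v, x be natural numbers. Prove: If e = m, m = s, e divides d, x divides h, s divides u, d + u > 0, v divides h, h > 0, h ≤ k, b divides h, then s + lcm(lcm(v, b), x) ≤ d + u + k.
e = m and m = s, so e = s. Since e divides d, s divides d. Since s divides u, s divides d + u. d + u > 0, so s ≤ d + u. Since v divides h and b divides h, lcm(v, b) divides h. Since x divides h, lcm(lcm(v, b), x) divides h. Since h > 0, lcm(lcm(v, b), x) ≤ h. h ≤ k, so lcm(lcm(v, b), x) ≤ k. s ≤ d + u, so s + lcm(lcm(v, b), x) ≤ d + u + k.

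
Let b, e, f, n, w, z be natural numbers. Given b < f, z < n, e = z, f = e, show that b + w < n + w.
f = e and e = z, therefore f = z. b < f, so b < z. Since z < n, b < n. Then b + w < n + w.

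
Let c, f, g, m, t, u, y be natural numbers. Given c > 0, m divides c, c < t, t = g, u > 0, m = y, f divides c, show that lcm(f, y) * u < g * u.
m = y and m divides c, so y divides c. f divides c, so lcm(f, y) divides c. c > 0, so lcm(f, y) ≤ c. c < t, so lcm(f, y) < t. Since t = g, lcm(f, y) < g. From u > 0, by multiplying by a positive, lcm(f, y) * u < g * u.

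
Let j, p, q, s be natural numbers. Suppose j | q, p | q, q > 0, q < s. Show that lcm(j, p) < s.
Because j | q and p | q, lcm(j, p) | q. q > 0, so lcm(j, p) ≤ q. Because q < s, lcm(j, p) < s.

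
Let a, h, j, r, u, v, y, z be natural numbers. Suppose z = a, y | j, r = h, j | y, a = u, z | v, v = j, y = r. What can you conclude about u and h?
u | h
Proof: From j | y and y | j, j = y. Since y = r, j = r. r = h, so j = h. z = a and z | v, so a | v. v = j, so a | j. j = h, so a | h. a = u, so u | h.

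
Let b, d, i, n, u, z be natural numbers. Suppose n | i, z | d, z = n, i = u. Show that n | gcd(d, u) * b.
Because z = n and z | d, n | d. i = u and n | i, hence n | u. Since n | d, n | gcd(d, u). Then n | gcd(d, u) * b.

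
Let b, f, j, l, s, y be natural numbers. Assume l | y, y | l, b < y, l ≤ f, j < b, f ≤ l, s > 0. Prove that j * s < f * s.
l ≤ f and f ≤ l, hence l = f. From y | l and l | y, y = l. j < b and b < y, thus j < y. From y = l, j < l. Since l = f, j < f. Since s > 0, j * s < f * s.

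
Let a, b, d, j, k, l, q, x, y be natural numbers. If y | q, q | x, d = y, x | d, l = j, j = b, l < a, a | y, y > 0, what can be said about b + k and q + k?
b + k < q + k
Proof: Because d = y and x | d, x | y. q | x, so q | y. y | q, so y = q. l = j and j = b, therefore l = b. a | y and y > 0, thus a ≤ y. Since l < a, l < y. l = b, so b < y. Since y = q, b < q. Then b + k < q + k.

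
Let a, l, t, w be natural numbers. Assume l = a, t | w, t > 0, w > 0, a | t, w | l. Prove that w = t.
l = a and w | l, hence w | a. a | t, so w | t. t > 0, so w ≤ t. t | w and w > 0, so t ≤ w. w ≤ t, so w = t.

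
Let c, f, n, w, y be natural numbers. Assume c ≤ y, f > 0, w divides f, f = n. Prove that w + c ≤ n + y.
Since w divides f and f > 0, w ≤ f. Since f = n, w ≤ n. c ≤ y, so w + c ≤ n + y.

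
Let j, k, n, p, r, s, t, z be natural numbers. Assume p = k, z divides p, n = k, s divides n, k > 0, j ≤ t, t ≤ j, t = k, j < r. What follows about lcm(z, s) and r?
lcm(z, s) < r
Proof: p = k and z divides p, hence z divides k. Since n = k and s divides n, s divides k. z divides k, so lcm(z, s) divides k. Since k > 0, lcm(z, s) ≤ k. From j ≤ t and t ≤ j, j = t. From t = k, j = k. Since j < r, k < r. Since lcm(z, s) ≤ k, lcm(z, s) < r.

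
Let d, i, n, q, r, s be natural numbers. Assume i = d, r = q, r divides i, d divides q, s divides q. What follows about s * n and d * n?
s * n divides d * n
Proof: r = q and r divides i, so q divides i. Since i = d, q divides d. Since d divides q, q = d. s divides q, so s divides d. Then s * n divides d * n.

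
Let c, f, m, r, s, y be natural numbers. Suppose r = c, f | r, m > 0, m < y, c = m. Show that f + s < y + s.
r = c and f | r, so f | c. c = m, so f | m. m > 0, so f ≤ m. Since m < y, f < y. Then f + s < y + s.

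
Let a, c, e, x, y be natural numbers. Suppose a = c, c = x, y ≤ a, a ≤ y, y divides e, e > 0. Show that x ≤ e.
Because a = c and c = x, a = x. Because y ≤ a and a ≤ y, y = a. y divides e, so a divides e. Because a = x, x divides e. e > 0, so x ≤ e.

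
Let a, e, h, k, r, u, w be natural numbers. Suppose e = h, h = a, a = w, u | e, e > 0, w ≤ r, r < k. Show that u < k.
e = h and h = a, therefore e = a. Because a = w, e = w. u | e and e > 0, therefore u ≤ e. e = w, so u ≤ w. w ≤ r and r < k, thus w < k. u ≤ w, so u < k.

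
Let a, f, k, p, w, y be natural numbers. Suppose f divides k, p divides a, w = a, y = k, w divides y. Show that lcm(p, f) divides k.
From w = a and w divides y, a divides y. p divides a, so p divides y. Since y = k, p divides k. f divides k, so lcm(p, f) divides k.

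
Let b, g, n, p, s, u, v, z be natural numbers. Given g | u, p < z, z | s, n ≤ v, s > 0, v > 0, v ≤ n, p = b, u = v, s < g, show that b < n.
From v ≤ n and n ≤ v, v = n. Because p = b and p < z, b < z. z | s and s > 0, therefore z ≤ s. b < z, so b < s. u = v and g | u, hence g | v. Since v > 0, g ≤ v. s < g, so s < v. b < s, so b < v. v = n, so b < n.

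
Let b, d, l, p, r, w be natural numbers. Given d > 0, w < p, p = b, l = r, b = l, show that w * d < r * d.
b = l and l = r, therefore b = r. p = b and w < p, hence w < b. From b = r, w < r. From d > 0, by multiplying by a positive, w * d < r * d.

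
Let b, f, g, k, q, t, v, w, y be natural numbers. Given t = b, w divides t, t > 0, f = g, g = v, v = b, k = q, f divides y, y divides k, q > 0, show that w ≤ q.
w divides t and t > 0, hence w ≤ t. t = b, so w ≤ b. From f = g and g = v, f = v. v = b, so f = b. f divides y and y divides k, thus f divides k. Since k = q, f divides q. f = b, so b divides q. Since q > 0, b ≤ q. Since w ≤ b, w ≤ q.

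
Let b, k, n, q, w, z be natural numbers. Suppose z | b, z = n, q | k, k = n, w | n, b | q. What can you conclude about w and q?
w | q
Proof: z | b and b | q, therefore z | q. Since z = n, n | q. Since k = n and q | k, q | n. Because n | q, n = q. Since w | n, w | q.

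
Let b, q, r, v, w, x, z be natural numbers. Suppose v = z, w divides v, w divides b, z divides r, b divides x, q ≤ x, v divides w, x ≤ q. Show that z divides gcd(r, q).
w divides v and v divides w, hence w = v. Since v = z, w = z. w divides b, so z divides b. x ≤ q and q ≤ x, thus x = q. b divides x, so b divides q. z divides b, so z divides q. z divides r, so z divides gcd(r, q).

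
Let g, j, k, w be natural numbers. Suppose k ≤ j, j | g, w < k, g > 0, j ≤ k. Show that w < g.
j ≤ k and k ≤ j, thus j = k. From j | g and g > 0, j ≤ g. j = k, so k ≤ g. Since w < k, w < g.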